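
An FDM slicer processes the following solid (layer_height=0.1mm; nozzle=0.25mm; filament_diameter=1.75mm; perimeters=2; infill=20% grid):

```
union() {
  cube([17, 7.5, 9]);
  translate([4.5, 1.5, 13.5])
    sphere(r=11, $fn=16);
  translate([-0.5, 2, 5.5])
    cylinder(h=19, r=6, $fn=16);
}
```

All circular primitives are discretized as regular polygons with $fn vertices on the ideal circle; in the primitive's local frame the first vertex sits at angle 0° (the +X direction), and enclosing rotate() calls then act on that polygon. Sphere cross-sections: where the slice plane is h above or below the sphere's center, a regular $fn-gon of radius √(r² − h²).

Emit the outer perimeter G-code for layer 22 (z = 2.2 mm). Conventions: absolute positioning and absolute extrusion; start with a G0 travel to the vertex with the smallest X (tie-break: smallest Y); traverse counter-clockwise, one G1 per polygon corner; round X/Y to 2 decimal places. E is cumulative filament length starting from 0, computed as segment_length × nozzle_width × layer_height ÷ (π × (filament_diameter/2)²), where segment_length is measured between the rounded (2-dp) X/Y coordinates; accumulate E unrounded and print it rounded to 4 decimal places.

At z = 2.2 mm: the cube (footprint 17×7.5) is included at this height; the sphere at (4.5, 1.5) is not intersected at this z (|z−center|=11.300 > r=11); the cylinder at (-0.5, 2) does not reach this height (z outside [5.5, 24.5]); Merging all regions: only the 17×7.5 cube is present, so the union is just that shape — 1 connected region. The outline is a single polygon with 4 vertices. Extrusion per mm of travel: 0.25 × 0.1 / (π × 0.875²) = 0.010394. Accumulating E over each segment gives final E = 0.5093.

G0 X0.00 Y0.00 Z2.20
G1 X17.00 Y0.00 E0.1767
G1 X17.00 Y7.50 E0.2546
G1 X0.00 Y7.50 E0.4313
G1 X0.00 Y0.00 E0.5093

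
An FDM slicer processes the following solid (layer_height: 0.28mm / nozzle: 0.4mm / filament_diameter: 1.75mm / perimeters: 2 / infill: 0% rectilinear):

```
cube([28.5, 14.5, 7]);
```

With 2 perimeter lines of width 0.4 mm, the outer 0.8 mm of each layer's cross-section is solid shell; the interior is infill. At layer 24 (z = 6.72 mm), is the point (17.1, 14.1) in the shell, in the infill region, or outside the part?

At z = 6.72 mm: the 28.5×14.5 cube contributes its full rectangle. Overall, the cross-section is a single solid region. The nearest boundary edge runs (28.50, 14.50)→(0.00, 14.50); distance from the point to it = 0.40 mm. The point is inside the cross-section, 0.40 mm from the nearest boundary — within the 0.8 mm shell band (2 × 0.4).

shell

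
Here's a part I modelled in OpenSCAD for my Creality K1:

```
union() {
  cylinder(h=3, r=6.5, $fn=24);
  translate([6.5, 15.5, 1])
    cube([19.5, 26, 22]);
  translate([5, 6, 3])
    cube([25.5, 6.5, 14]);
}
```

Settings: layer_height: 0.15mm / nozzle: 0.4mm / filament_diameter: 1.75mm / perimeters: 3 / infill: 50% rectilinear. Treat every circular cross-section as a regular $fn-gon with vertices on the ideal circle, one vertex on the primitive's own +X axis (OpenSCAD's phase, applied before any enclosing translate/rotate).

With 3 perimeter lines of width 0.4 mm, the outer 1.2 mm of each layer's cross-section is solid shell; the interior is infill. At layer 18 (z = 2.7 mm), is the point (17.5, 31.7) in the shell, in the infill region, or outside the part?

infill

At z = 2.7 mm: the r=6.5 cylinder contributes a regular 24-gon of circumradius 6.5; the cube at (6.5, 15.5) (footprint 19.5×26) is included at this height; the cube at (5, 6) is not intersected at this z (z outside [3, 17]); Merging all regions: the 2 present regions are separate (no shared area or edge), so areas and boundary lengths simply add and each stays a separate island — 2 connected regions. Overall, the cross-section has 2 separate islands. The nearest boundary edge runs (26.00, 41.50)→(26.00, 15.50); distance from the point to it = 8.50 mm. (Shell/infill is judged within the island containing the point — the largest one.) The point is inside the cross-section and 8.50 mm from the nearest boundary — more than the 1.2 mm shell width (3 × 0.4), so it's in the infill interior.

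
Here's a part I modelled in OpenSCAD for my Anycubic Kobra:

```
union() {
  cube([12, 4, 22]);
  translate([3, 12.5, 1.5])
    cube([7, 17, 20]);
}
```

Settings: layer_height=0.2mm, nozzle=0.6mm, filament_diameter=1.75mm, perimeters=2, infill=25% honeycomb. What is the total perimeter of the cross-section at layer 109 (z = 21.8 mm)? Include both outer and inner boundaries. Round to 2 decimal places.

At z = 21.8 mm: the 12×4 cube contributes its full rectangle (perimeter 32.00 mm); the cube at (3, 12.5) is not intersected at this z (z outside [1.5, 21.5]); Combining (union): only the 12×4 cube is present, so the union is just that shape — boundary = 32.00 mm. Overall, the cross-section is a single solid region. Total boundary length (outer) = 32.00 mm.

32.00 mm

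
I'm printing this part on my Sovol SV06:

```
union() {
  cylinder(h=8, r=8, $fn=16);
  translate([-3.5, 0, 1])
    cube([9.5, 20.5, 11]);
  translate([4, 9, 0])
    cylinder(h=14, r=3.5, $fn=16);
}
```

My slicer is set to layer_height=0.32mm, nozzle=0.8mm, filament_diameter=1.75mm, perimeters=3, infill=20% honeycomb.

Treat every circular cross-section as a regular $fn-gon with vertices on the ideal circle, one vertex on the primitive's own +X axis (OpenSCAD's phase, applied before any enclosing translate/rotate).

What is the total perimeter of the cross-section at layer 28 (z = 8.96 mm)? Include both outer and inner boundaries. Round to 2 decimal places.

At z = 8.96 mm: the cylinder is absent (z outside [0, 8]); the 9.5×20.5 cube at (-3.5, 0) contributes its full rectangle (perimeter 60.00 mm); the r=3.5 cylinder at (4, 9) gives a regular 16-gon of circumradius 3.5 (constant along its height) (perimeter = 2·16·3.500·sin(180°/16) = 21.85 mm); Taking the union: the regions partially overlap (shared area 31.75 mm²), so the edge portions inside another operand are dropped and the merged outline is re-measured after clipping — boundary = 61.02 mm. Overall, the cross-section is a single solid region. Total boundary length (outer) = 61.02 mm.

61.02 mm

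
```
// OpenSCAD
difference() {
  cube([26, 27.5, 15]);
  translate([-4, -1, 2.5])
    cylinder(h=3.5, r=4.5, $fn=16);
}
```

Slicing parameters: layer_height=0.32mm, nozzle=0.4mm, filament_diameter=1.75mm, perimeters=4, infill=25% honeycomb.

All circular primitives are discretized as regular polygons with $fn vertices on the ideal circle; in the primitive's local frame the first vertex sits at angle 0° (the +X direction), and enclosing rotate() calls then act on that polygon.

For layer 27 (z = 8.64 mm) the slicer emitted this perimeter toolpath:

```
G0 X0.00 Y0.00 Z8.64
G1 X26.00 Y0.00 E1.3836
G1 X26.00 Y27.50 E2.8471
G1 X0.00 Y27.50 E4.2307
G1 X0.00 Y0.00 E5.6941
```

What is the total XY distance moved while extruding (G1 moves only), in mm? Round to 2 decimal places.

Sum the Euclidean lengths of each G1 segment: total = 107.00 mm.

107.00 mm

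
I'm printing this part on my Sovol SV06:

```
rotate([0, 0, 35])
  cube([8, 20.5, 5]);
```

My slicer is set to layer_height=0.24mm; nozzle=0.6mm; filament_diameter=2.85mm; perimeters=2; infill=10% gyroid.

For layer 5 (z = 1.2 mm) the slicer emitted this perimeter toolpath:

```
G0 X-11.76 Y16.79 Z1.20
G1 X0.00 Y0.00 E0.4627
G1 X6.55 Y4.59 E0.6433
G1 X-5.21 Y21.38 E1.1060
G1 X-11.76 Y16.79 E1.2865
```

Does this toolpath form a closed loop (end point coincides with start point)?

yes

Start point (G0): (-11.76, 16.79). End point (last G1): the path returns to the start — closed.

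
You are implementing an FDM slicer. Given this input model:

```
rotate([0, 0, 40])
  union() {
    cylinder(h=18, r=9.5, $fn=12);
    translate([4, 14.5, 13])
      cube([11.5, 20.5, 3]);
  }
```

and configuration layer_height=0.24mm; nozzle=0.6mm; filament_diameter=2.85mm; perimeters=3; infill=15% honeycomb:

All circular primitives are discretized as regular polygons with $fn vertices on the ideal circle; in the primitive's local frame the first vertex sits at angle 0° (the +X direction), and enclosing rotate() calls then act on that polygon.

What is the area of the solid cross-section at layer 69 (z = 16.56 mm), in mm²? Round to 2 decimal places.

At z = 16.56 mm: the r=9.5 cylinder contributes a regular 12-gon of circumradius 9.5 (area = (12/2)·9.500²·sin(360°/12) = 270.75 mm²); the cube at (4, 14.5) is not intersected at this z (z outside [13, 16]); Merging all regions: only the r=9.5 cylinder is present, so the union is just that shape — area = 270.75 mm²; (whole slice rotated 40° about Z — lengths, areas and connectivity unchanged). Overall, the cross-section is a single solid region. Net area = 270.75 mm².

270.75 mm²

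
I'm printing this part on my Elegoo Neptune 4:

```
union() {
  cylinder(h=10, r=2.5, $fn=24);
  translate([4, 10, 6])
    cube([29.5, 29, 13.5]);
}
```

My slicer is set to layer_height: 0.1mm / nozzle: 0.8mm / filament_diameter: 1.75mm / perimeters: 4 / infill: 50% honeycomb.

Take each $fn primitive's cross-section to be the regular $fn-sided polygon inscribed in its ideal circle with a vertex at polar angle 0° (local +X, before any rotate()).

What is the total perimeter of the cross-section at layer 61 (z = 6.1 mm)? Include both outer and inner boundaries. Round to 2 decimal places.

At z = 6.1 mm: the cylinder: section is a regular 24-gon, circumradius r=2.5 (perimeter = 2·24·2.500·sin(180°/24) = 15.66 mm); the cube at (4, 10) is present — its section is the full 29.5×29 rectangle (perimeter 117.00 mm); Merging all regions: the 2 present regions are separate (no shared area or edge), so areas and boundary lengths simply add and each stays a separate island — boundary = 132.66 mm. Overall, the cross-section has 2 separate islands. Total boundary length (outer) = 132.66 mm.

132.66 mm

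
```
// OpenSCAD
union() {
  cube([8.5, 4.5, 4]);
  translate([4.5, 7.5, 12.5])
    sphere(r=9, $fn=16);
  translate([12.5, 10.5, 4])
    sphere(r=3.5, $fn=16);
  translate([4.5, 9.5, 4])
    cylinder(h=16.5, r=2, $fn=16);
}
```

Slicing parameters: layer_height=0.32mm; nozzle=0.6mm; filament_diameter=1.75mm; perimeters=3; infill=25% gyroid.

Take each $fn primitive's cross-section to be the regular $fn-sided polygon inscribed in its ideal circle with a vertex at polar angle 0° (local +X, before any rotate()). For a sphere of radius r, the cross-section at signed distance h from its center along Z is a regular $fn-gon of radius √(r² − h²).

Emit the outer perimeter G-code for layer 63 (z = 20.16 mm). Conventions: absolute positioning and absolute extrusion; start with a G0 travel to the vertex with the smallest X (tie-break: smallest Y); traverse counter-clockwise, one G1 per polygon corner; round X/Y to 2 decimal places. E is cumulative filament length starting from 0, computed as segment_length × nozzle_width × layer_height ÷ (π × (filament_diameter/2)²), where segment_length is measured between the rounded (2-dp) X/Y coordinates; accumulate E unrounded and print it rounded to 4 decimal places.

At z = 20.16 mm: the cube does not reach this height (z outside [0, 4]); the r=9 sphere at (4.5, 7.5) slices to a regular 16-gon of circumradius 4.725 (√(r²−h²) with h=7.66 from center); the sphere at (12.5, 10.5) is not intersected at this z (|z−center|=16.160 > r=3.5); the r=2 cylinder at (4.5, 9.5) contributes a regular 16-gon of circumradius 2; Taking the union: the r=2 cylinder at (4.5, 9.5) lies entirely inside the r=9 sphere at (4.5, 7.5), so the union is just the r=9 sphere at (4.5, 7.5) — 1 connected region. The outline is a single polygon with 16 vertices. Extrusion per mm of travel: 0.6 × 0.32 / (π × 0.875²) = 0.079824. Accumulating E over each segment gives final E = 2.3551.

G0 X-0.22 Y7.50 Z20.16
G1 X0.13 Y5.69 E0.1472
G1 X1.16 Y4.16 E0.2944
G1 X2.69 Y3.13 E0.4416
G1 X4.50 Y2.78 E0.5888
G1 X6.31 Y3.13 E0.7359
G1 X7.84 Y4.16 E0.8832
G1 X8.87 Y5.69 E1.0304
G1 X9.22 Y7.50 E1.1775
G1 X8.87 Y9.31 E1.3247
G1 X7.84 Y10.84 E1.4719
G1 X6.31 Y11.87 E1.6192
G1 X4.50 Y12.22 E1.7663
G1 X2.69 Y11.87 E1.9135
G1 X1.16 Y10.84 E2.0607
G1 X0.13 Y9.31 E2.2079
G1 X-0.22 Y7.50 E2.3551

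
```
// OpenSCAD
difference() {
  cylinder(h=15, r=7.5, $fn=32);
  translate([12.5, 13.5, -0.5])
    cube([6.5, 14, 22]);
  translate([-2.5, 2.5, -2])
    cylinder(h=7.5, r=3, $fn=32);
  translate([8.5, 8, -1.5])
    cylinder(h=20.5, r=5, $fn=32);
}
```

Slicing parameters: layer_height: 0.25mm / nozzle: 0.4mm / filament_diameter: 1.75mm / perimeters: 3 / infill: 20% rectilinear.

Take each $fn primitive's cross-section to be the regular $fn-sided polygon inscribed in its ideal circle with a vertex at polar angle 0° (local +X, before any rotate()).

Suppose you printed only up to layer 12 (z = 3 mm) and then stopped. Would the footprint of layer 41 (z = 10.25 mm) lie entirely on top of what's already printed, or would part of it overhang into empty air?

part overhangs

Compare the two slices. At z = 3: the cylinder: section is a regular 32-gon, circumradius r=7.5 (area = (32/2)·7.500²·sin(360°/32) = 175.58 mm²); the cube at (12.5, 13.5) is present — its section is the full 6.5×14 rectangle (area 91.00 mm²); the r=3 cylinder at (-2.5, 2.5) gives a regular 32-gon of circumradius 3 (constant along its height) (area = (32/2)·3.000²·sin(360°/32) = 28.09 mm²); the cylinder at (8.5, 8): section is a regular 32-gon, circumradius r=5 (area = (32/2)·5.000²·sin(360°/32) = 78.04 mm²); Subtracting the remaining from the first: starting from the r=7.5 cylinder (175.58 mm²), the 6.5×14 cube at (12.5, 13.5) misses the remaining region (no effect); the r=3 cylinder at (-2.5, 2.5) lies wholly inside it (removes its full 28.09 mm² and its 18.82 mm outline becomes a hole wall); the r=5 cylinder at (8.5, 8) partially overlaps it — only the 2.25 mm² overlap (of its 78.04 mm²) is removed, clipping the outline — area = 145.23 mm². At z = 10.25: the r=7.5 cylinder gives a regular 32-gon of circumradius 7.5 (constant along its height) (area = (32/2)·7.500²·sin(360°/32) = 175.58 mm²); the cube at (12.5, 13.5) (footprint 6.5×14) is included at this height (area 91.00 mm²); the cylinder at (-2.5, 2.5) is absent (z outside [-2, 5.5]); the r=5 cylinder at (8.5, 8) contributes a regular 32-gon of circumradius 5 (area = (32/2)·5.000²·sin(360°/32) = 78.04 mm²); Taking the first minus the rest: starting from the r=7.5 cylinder (175.58 mm²), the 6.5×14 cube at (12.5, 13.5) misses the remaining region (no effect); the r=5 cylinder at (8.5, 8) partially overlaps it — only the 2.25 mm² overlap (of its 78.04 mm²) is removed, clipping the outline — area = 173.33 mm². Checking containment: at z = 10.25 the cross-section extends beyond the z = 3 cross-section by about 28.09 mm².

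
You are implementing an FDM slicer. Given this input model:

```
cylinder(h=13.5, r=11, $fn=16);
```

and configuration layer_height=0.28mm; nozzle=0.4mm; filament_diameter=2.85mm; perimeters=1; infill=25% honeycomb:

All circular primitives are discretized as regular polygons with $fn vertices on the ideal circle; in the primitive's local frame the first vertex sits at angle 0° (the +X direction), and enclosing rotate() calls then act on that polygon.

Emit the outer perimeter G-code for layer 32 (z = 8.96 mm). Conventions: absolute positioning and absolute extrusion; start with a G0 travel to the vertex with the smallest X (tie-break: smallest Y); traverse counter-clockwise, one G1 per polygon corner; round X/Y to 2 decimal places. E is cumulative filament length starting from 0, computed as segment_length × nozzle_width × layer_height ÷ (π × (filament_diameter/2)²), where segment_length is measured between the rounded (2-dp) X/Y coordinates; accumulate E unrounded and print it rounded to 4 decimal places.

At z = 8.96 mm: the r=11 cylinder gives a regular 16-gon of circumradius 11 (constant along its height). The outline is a single polygon with 16 vertices. Extrusion per mm of travel: 0.4 × 0.28 / (π × 1.425²) = 0.017557. Accumulating E over each segment gives final E = 1.2056.

G0 X-11.00 Y0.00 Z8.96
G1 X-10.16 Y-4.21 E0.0754
G1 X-7.78 Y-7.78 E0.1507
G1 X-4.21 Y-10.16 E0.2260
G1 X0.00 Y-11.00 E0.3014
G1 X4.21 Y-10.16 E0.3768
G1 X7.78 Y-7.78 E0.4521
G1 X10.16 Y-4.21 E0.5274
G1 X11.00 Y0.00 E0.6028
G1 X10.16 Y4.21 E0.6782
G1 X7.78 Y7.78 E0.7535
G1 X4.21 Y10.16 E0.8288
G1 X0.00 Y11.00 E0.9042
G1 X-4.21 Y10.16 E0.9796
G1 X-7.78 Y7.78 E1.0549
G1 X-10.16 Y4.21 E1.1302
G1 X-11.00 Y0.00 E1.2056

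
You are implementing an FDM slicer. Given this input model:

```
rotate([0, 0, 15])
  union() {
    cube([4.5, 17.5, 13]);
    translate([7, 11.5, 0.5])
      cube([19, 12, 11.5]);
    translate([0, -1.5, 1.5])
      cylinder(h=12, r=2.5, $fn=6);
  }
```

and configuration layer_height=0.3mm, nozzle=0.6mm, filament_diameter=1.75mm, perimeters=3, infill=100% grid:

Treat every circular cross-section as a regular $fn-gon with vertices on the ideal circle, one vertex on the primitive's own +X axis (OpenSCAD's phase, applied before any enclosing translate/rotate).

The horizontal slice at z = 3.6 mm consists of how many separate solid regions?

At z = 3.6 mm: the cube is present — its section is the full 4.5×17.5 rectangle; the 19×12 cube at (7, 11.5) contributes its full rectangle; the r=2.5 cylinder at (0, -1.5) gives a regular 6-gon of circumradius 2.5 (constant along its height); Combining (union): the regions partially overlap (shared area 0.96 mm²), so overlapping operands fuse into one piece — 2 connected regions; (whole slice rotated 15° about Z — lengths, areas and connectivity unchanged). The result has 2 disconnected regions.

2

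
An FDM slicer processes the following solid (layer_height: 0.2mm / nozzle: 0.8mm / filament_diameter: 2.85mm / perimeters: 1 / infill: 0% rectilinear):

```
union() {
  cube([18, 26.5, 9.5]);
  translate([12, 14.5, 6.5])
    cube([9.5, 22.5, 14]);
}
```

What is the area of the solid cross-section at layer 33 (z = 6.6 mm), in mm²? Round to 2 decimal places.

618.75 mm²

At z = 6.6 mm: the cube is present — its section is the full 18×26.5 rectangle (area 477.00 mm²); the cube at (12, 14.5) (footprint 9.5×22.5) is included at this height (area 213.75 mm²); Taking the union: the regions partially overlap — summed areas 690.75 mm² minus the doubly-counted overlap 72.00 mm² gives 618.75 mm² — area = 618.75 mm². Overall, the cross-section is a single solid region. Net area = 618.75 mm².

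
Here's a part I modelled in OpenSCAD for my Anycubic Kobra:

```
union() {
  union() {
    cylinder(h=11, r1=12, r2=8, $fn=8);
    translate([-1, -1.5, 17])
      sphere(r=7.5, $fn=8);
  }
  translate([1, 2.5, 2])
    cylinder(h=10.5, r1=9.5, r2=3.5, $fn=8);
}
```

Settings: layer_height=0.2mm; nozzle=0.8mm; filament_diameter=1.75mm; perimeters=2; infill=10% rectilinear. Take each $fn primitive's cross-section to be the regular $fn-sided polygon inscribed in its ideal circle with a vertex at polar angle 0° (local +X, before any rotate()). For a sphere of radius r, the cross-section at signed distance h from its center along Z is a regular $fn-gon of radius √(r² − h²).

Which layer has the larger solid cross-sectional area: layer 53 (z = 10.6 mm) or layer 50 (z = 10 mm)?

layer 50 (z = 10 mm)

Layer 53 (z = 10.6): the cone (r1=12→r2=8) has section circumradius 8.145 here — a regular 8-gon (area = (8/2)·8.145²·sin(360°/8) = 187.66 mm²); the r=7.5 sphere at (-1, -1.5) slices to a regular 8-gon of circumradius 3.910 (√(r²−h²) with h=6.4 from center) (area = (8/2)·3.910²·sin(360°/8) = 43.25 mm²); Merging all regions: the r=7.5 sphere at (-1, -1.5) lies entirely inside the cone, so the union is just the cone — area = 187.66 mm²; the cone at (1, 2.5) (r1=9.5→r2=3.5) has section circumradius 4.586 here — a regular 8-gon (area = (8/2)·4.586²·sin(360°/8) = 59.48 mm²); Combining (union): the cone at (1, 2.5) lies entirely inside that combined region, so the union is just that combined region — area = 187.66 mm². So its area = 187.66 mm². Layer 50 (z = 10): the cone contributes a regular 8-gon of circumradius 8.364 (interpolated between r1=12 and r2=8 at t=0.909) (area = (8/2)·8.364²·sin(360°/8) = 197.85 mm²); the sphere at (-1, -1.5): section is a regular 8-gon, circumradius = √(r²−h²) = √(7.5²−7²) = 2.693 (area = (8/2)·2.693²·sin(360°/8) = 20.51 mm²); Merging all regions: the r=7.5 sphere at (-1, -1.5) lies entirely inside the cone, so the union is just the cone — area = 197.85 mm²; the cone at (1, 2.5) contributes a regular 8-gon of circumradius 4.929 (interpolated between r1=9.5 and r2=3.5 at t=0.762) (area = (8/2)·4.929²·sin(360°/8) = 68.70 mm²); Taking the union: the cone at (1, 2.5) lies entirely inside the result so far, so the union is just the result so far — area = 197.85 mm². So its area = 197.85 mm². Layer 50 is larger (197.85 vs 187.66 mm²).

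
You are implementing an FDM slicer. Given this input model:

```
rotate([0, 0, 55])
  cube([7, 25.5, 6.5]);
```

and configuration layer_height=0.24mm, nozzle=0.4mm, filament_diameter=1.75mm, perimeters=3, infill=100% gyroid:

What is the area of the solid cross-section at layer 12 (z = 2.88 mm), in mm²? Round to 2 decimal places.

At z = 2.88 mm: the 7×25.5 cube contributes its full rectangle (area 178.50 mm²); (rotated 55° about Z; rotation is an isometry so areas/perimeters/island counts are preserved). Overall, the cross-section is a single solid region. Net area = 178.50 mm².

178.50 mm²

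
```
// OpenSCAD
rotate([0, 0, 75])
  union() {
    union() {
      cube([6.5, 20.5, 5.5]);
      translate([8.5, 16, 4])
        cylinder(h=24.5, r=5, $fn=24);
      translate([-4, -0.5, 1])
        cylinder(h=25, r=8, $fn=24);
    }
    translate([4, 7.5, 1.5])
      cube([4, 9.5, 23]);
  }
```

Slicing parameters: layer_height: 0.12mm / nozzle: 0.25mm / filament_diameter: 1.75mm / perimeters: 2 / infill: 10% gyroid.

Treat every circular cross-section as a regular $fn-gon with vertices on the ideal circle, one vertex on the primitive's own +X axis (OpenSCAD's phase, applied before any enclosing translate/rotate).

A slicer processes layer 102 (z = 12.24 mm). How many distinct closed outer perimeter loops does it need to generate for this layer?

2

At z = 12.24 mm: the cube does not reach this height (z outside [0, 5.5]); the r=5 cylinder at (8.5, 16) gives a regular 24-gon of circumradius 5 (constant along its height); the r=8 cylinder at (-4, -0.5) contributes a regular 24-gon of circumradius 8; Taking the union: the 2 present regions are separate (no shared area or edge), so areas and boundary lengths simply add and each stays a separate island — 2 connected regions; the cube at (4, 7.5) is present — its section is the full 4×9.5 rectangle; Taking the union: the regions partially overlap (shared area 20.26 mm²), so overlapping operands fuse into one piece — 2 connected regions; (rotated 75° about Z; rotation is an isometry so areas/perimeters/island counts are preserved). The result has 2 disconnected regions.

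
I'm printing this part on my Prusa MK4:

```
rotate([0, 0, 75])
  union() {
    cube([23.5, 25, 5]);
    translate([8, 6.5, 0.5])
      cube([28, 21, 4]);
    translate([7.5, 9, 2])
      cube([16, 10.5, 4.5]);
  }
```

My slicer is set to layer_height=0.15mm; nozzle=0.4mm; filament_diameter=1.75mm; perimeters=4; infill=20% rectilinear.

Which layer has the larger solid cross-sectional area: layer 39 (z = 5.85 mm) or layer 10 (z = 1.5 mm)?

Layer 39 (z = 5.85): the cube is not intersected at this z (z outside [0, 5]); the cube at (8, 6.5) does not reach this height (z outside [0.5, 4.5]); the cube at (7.5, 9) (footprint 16×10.5) is included at this height (area 168.00 mm²); Merging all regions: only the 16×10.5 cube at (7.5, 9) is present, so the union is just that shape — area = 168.00 mm²; (whole slice rotated 75° about Z — lengths, areas and connectivity unchanged). So its area = 168.00 mm². Layer 10 (z = 1.5): the cube (footprint 23.5×25) is included at this height (area 587.50 mm²); the 28×21 cube at (8, 6.5) contributes its full rectangle (area 588.00 mm²); the cube at (7.5, 9) is absent (z outside [2, 6.5]); Taking the union: the regions partially overlap — summed areas 1175.50 mm² minus the doubly-counted overlap 286.75 mm² gives 888.75 mm² — area = 888.75 mm²; (rotated 75° about Z; rotation is an isometry so areas/perimeters/island counts are preserved). So its area = 888.75 mm². Layer 10 is larger (888.75 vs 168.00 mm²).

layer 10 (z = 1.5 mm)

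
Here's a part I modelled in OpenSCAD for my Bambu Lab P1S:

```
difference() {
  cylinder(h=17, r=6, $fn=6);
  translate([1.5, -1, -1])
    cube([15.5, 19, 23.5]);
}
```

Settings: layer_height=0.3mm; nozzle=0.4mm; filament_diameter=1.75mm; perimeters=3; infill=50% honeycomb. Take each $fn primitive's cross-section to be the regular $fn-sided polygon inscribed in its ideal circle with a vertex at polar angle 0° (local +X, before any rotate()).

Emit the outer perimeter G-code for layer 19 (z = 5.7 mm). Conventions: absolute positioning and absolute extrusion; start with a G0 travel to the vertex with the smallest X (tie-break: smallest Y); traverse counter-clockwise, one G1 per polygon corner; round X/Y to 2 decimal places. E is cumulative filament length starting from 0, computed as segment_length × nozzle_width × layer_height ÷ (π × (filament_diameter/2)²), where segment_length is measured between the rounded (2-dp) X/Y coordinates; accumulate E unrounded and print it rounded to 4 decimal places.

G0 X-6.00 Y0.00 Z5.70
G1 X-3.00 Y-5.20 E0.2995
G1 X3.00 Y-5.20 E0.5988
G1 X5.42 Y-1.00 E0.8407
G1 X1.50 Y-1.00 E1.0363
G1 X1.50 Y5.20 E1.3456
G1 X-3.00 Y5.20 E1.5701
G1 X-6.00 Y0.00 E1.8696

At z = 5.7 mm: the cylinder: section is a regular 6-gon, circumradius r=6; the 15.5×19 cube at (1.5, -1) contributes its full rectangle; After the difference (first − rest): starting from the r=6 cylinder, the 15.5×19 cube at (1.5, -1) partially overlaps it — only the 19.80 mm² overlap (of its 294.50 mm²) is removed, clipping the outline — 1 connected region. The outline is a single polygon with 7 vertices. Extrusion per mm of travel: 0.4 × 0.3 / (π × 0.875²) = 0.049890. Accumulating E over each segment gives final E = 1.8696.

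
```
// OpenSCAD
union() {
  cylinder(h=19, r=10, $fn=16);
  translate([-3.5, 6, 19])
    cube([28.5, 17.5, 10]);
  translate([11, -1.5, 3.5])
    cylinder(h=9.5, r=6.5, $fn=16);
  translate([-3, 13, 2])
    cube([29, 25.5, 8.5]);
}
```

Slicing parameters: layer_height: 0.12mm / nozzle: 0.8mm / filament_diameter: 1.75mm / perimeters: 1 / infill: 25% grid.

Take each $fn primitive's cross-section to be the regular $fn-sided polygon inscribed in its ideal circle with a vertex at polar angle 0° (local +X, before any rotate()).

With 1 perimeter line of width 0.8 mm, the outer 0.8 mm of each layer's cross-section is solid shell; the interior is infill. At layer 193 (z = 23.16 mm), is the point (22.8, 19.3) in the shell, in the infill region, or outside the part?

At z = 23.16 mm: the cylinder is absent (z outside [0, 19]); the 28.5×17.5 cube at (-3.5, 6) contributes its full rectangle; the cylinder at (11, -1.5) does not reach this height (z outside [3.5, 13]); the cube at (-3, 13) does not reach this height (z outside [2, 10.5]); Combining (union): only the 28.5×17.5 cube at (-3.5, 6) is present, so the union is just that shape — 1 connected region. Overall, the cross-section is a single solid region. The nearest boundary edge runs (25.00, 6.00)→(25.00, 23.50); distance from the point to it = 2.20 mm. The point is inside the cross-section and 2.20 mm from the nearest boundary — more than the 0.8 mm shell width (1 × 0.8), so it's in the infill interior.

infill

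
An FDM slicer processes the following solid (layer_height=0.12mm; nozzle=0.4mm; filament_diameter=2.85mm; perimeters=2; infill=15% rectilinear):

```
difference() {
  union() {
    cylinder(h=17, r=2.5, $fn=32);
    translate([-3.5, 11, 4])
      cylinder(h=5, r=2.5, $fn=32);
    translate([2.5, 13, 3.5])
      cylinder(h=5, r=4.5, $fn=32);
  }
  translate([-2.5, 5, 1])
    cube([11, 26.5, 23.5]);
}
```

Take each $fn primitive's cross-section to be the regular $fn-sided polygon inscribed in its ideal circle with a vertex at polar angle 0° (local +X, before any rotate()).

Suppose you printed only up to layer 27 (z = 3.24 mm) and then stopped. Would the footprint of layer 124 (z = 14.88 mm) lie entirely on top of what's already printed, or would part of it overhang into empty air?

Compare the two slices. At z = 3.24: the r=2.5 cylinder gives a regular 32-gon of circumradius 2.5 (constant along its height) (area = (32/2)·2.500²·sin(360°/32) = 19.51 mm²); the cylinder at (-3.5, 11) is absent (z outside [4, 9]); the cylinder at (2.5, 13) does not reach this height (z outside [3.5, 8.5]); Combining (union): only the r=2.5 cylinder is present, so the union is just that shape — area = 19.51 mm²; the cube at (-2.5, 5) (footprint 11×26.5) is included at this height (area 291.50 mm²); Subtracting the remaining from the first: starting from the result so far (19.51 mm²), the 11×26.5 cube at (-2.5, 5) misses the remaining region (no effect) — area = 19.51 mm². At z = 14.88: the r=2.5 cylinder contributes a regular 32-gon of circumradius 2.5 (area = (32/2)·2.500²·sin(360°/32) = 19.51 mm²); the cylinder at (-3.5, 11) is absent (z outside [4, 9]); the cylinder at (2.5, 13) is not intersected at this z (z outside [3.5, 8.5]); Merging all regions: only the r=2.5 cylinder is present, so the union is just that shape — area = 19.51 mm²; the cube at (-2.5, 5) is present — its section is the full 11×26.5 rectangle (area 291.50 mm²); Subtracting the remaining from the first: starting from the result so far (19.51 mm²), the 11×26.5 cube at (-2.5, 5) misses the remaining region (no effect) — area = 19.51 mm². Checking containment: the cross-section at z = 14.88 is a subset of the cross-section at z = 3.24.

entirely on top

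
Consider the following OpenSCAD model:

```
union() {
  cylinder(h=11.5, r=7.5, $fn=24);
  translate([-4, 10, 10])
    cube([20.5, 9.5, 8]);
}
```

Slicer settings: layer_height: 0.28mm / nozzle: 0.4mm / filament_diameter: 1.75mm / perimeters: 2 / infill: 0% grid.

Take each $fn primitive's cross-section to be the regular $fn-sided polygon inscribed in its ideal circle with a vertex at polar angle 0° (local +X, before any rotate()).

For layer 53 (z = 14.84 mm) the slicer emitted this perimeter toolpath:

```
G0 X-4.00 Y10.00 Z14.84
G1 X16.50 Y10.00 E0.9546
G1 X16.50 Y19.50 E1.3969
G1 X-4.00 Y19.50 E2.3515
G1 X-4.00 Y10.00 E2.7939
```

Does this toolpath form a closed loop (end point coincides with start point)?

yes

Start point (G0): (-4.00, 10.00). End point (last G1): the path returns to the start — closed.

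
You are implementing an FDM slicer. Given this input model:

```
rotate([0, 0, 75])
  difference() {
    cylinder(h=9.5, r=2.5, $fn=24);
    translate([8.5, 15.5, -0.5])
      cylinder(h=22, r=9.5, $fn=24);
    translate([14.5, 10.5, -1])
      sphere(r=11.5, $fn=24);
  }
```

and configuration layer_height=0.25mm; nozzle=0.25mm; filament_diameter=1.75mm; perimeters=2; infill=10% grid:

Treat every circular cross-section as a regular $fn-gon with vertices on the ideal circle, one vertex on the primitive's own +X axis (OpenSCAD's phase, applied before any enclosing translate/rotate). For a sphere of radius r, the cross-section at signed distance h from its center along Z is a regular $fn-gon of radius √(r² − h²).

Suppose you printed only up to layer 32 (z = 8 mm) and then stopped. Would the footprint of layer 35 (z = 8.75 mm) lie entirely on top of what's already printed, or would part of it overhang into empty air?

entirely on top

Compare the two slices. At z = 8: the r=2.5 cylinder gives a regular 24-gon of circumradius 2.5 (constant along its height) (area = (24/2)·2.500²·sin(360°/24) = 19.41 mm²); the cylinder at (8.5, 15.5): section is a regular 24-gon, circumradius r=9.5 (area = (24/2)·9.500²·sin(360°/24) = 280.30 mm²); the r=11.5 sphere at (14.5, 10.5) contributes a regular 24-gon of circumradius √(11.5²−9²) = 7.159 (area = (24/2)·7.159²·sin(360°/24) = 159.17 mm²); Taking the first minus the rest: starting from the r=2.5 cylinder (19.41 mm²), the r=9.5 cylinder at (8.5, 15.5) misses the remaining region (no effect); the r=11.5 sphere at (14.5, 10.5) misses the remaining region (no effect) — area = 19.41 mm²; (whole slice rotated 75° about Z — lengths, areas and connectivity unchanged). At z = 8.75: the cylinder: section is a regular 24-gon, circumradius r=2.5 (area = (24/2)·2.500²·sin(360°/24) = 19.41 mm²); the r=9.5 cylinder at (8.5, 15.5) contributes a regular 24-gon of circumradius 9.5 (area = (24/2)·9.500²·sin(360°/24) = 280.30 mm²); the r=11.5 sphere at (14.5, 10.5) slices to a regular 24-gon of circumradius 6.098 (√(r²−h²) with h=9.75 from center) (area = (24/2)·6.098²·sin(360°/24) = 115.50 mm²); Taking the first minus the rest: starting from the r=2.5 cylinder (19.41 mm²), the r=9.5 cylinder at (8.5, 15.5) misses the remaining region (no effect); the r=11.5 sphere at (14.5, 10.5) misses the remaining region (no effect) — area = 19.41 mm²; (rotated 75° about Z; rotation is an isometry so areas/perimeters/island counts are preserved). Checking containment: the cross-section at z = 8.75 is a subset of the cross-section at z = 8.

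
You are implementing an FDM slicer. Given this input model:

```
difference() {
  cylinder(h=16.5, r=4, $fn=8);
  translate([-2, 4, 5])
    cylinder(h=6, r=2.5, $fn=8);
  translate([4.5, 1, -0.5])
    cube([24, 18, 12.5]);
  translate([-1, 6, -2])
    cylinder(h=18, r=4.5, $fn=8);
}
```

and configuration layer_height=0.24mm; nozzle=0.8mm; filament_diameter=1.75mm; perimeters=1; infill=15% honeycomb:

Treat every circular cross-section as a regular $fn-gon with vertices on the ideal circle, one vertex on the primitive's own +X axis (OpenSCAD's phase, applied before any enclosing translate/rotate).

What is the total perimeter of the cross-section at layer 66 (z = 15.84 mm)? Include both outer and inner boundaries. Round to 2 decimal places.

At z = 15.84 mm: the r=4 cylinder contributes a regular 8-gon of circumradius 4 (perimeter = 2·8·4.000·sin(180°/8) = 24.49 mm); the cylinder at (-2, 4) does not reach this height (z outside [5, 11]); the cube at (4.5, 1) is not intersected at this z (z outside [-0.5, 12]); the r=4.5 cylinder at (-1, 6) gives a regular 8-gon of circumradius 4.5 (constant along its height) (perimeter = 2·8·4.500·sin(180°/8) = 27.55 mm); After the difference (first − rest): starting from the r=4 cylinder, the r=4.5 cylinder at (-1, 6) partially overlaps it — only the 7.17 mm² overlap (of its 57.28 mm²) is removed, clipping the outline — boundary = 24.33 mm. Overall, the cross-section is a single solid region. Total boundary length (outer) = 24.33 mm.

24.33 mm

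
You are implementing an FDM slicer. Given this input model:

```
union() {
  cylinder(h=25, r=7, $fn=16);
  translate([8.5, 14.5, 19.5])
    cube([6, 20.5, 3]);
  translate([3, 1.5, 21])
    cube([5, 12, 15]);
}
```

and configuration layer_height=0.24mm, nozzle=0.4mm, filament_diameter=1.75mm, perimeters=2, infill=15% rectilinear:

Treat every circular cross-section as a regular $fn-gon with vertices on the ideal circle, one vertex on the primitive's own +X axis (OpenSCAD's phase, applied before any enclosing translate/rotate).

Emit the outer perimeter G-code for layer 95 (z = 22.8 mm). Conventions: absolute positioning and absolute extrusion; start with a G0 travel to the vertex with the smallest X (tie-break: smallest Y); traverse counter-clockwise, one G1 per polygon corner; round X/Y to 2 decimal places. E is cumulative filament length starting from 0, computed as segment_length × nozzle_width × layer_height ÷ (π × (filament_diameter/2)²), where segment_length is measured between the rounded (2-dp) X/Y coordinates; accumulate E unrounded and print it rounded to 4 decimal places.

G0 X-7.00 Y0.00 Z22.80
G1 X-6.47 Y-2.68 E0.1090
G1 X-4.95 Y-4.95 E0.2181
G1 X-2.68 Y-6.47 E0.3271
G1 X0.00 Y-7.00 E0.4361
G1 X2.68 Y-6.47 E0.5452
G1 X4.95 Y-4.95 E0.6542
G1 X6.47 Y-2.68 E0.7633
G1 X7.00 Y0.00 E0.8723
G1 X6.70 Y1.50 E0.9333
G1 X8.00 Y1.50 E0.9852
G1 X8.00 Y13.50 E1.4642
G1 X3.00 Y13.50 E1.6637
G1 X3.00 Y6.25 E1.9531
G1 X2.68 Y6.47 E1.9686
G1 X0.00 Y7.00 E2.0776
G1 X-2.68 Y6.47 E2.1867
G1 X-4.95 Y4.95 E2.2957
G1 X-6.47 Y2.68 E2.4047
G1 X-7.00 Y0.00 E2.5138

At z = 22.8 mm: the r=7 cylinder contributes a regular 16-gon of circumradius 7; the cube at (8.5, 14.5) is not intersected at this z (z outside [19.5, 22.5]); the 5×12 cube at (3, 1.5) contributes its full rectangle; Taking the union: the regions partially overlap (shared area 11.65 mm²), so overlapping operands fuse into one piece — 1 connected region. The outline is a single polygon with 19 vertices. Extrusion per mm of travel: 0.4 × 0.24 / (π × 0.875²) = 0.039912. Accumulating E over each segment gives final E = 2.5138.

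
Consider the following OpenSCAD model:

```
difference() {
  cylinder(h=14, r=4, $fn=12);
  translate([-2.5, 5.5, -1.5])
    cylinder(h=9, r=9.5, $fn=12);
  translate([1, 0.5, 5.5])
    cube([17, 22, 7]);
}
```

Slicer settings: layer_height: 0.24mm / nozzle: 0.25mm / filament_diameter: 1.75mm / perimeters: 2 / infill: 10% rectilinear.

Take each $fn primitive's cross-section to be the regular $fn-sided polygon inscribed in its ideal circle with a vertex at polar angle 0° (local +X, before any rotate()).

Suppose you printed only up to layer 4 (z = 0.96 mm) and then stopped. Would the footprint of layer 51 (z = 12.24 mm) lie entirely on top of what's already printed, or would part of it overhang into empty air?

part overhangs

Compare the two slices. At z = 0.96: the r=4 cylinder contributes a regular 12-gon of circumradius 4 (area = (12/2)·4.000²·sin(360°/12) = 48.00 mm²); the r=9.5 cylinder at (-2.5, 5.5) contributes a regular 12-gon of circumradius 9.5 (area = (12/2)·9.500²·sin(360°/12) = 270.75 mm²); the cube at (1, 0.5) is absent (z outside [5.5, 12.5]); After the difference (first − rest): starting from the r=4 cylinder (48.00 mm²), the r=9.5 cylinder at (-2.5, 5.5) partially overlaps it — only the 45.46 mm² overlap (of its 270.75 mm²) is removed, clipping the outline — area = 2.54 mm². At z = 12.24: the cylinder: section is a regular 12-gon, circumradius r=4 (area = (12/2)·4.000²·sin(360°/12) = 48.00 mm²); the cylinder at (-2.5, 5.5) is not intersected at this z (z outside [-1.5, 7.5]); the cube at (1, 0.5) (footprint 17×22) is included at this height (area 374.00 mm²); After the difference (first − rest): starting from the r=4 cylinder (48.00 mm²), the 17×22 cube at (1, 0.5) partially overlaps it — only the 6.67 mm² overlap (of its 374.00 mm²) is removed, clipping the outline — area = 41.33 mm². Checking containment: at z = 12.24 the cross-section extends beyond the z = 0.96 cross-section by about 38.80 mm².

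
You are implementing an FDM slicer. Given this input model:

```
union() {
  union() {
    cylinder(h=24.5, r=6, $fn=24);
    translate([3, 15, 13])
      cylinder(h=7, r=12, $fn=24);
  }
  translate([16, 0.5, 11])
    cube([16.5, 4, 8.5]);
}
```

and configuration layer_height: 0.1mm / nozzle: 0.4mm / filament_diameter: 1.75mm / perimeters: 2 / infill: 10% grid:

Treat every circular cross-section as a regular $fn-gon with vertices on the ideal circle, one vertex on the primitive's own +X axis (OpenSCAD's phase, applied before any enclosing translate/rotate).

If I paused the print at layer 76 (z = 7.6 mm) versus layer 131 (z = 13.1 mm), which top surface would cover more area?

layer 131 (z = 13.1 mm)

Layer 76 (z = 7.6): the r=6 cylinder contributes a regular 24-gon of circumradius 6 (area = (24/2)·6.000²·sin(360°/24) = 111.81 mm²); the cylinder at (3, 15) does not reach this height (z outside [13, 20]); Merging all regions: only the r=6 cylinder is present, so the union is just that shape — area = 111.81 mm²; the cube at (16, 0.5) is not intersected at this z (z outside [11, 19.5]); Taking the union: only that combined region is present, so the union is just that shape — area = 111.81 mm². So its area = 111.81 mm². Layer 131 (z = 13.1): the r=6 cylinder contributes a regular 24-gon of circumradius 6 (area = (24/2)·6.000²·sin(360°/24) = 111.81 mm²); the r=12 cylinder at (3, 15) gives a regular 24-gon of circumradius 12 (constant along its height) (area = (24/2)·12.000²·sin(360°/24) = 447.24 mm²); Combining (union): the regions partially overlap — summed areas 559.05 mm² minus the doubly-counted overlap 15.22 mm² gives 543.83 mm² — area = 543.83 mm²; the cube at (16, 0.5) is present — its section is the full 16.5×4 rectangle (area 66.00 mm²); Taking the union: the 2 present regions are separate (no shared area or edge), so areas and boundary lengths simply add and each stays a separate island — area = 609.83 mm². So its area = 609.83 mm². Layer 131 is larger (609.83 vs 111.81 mm²).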